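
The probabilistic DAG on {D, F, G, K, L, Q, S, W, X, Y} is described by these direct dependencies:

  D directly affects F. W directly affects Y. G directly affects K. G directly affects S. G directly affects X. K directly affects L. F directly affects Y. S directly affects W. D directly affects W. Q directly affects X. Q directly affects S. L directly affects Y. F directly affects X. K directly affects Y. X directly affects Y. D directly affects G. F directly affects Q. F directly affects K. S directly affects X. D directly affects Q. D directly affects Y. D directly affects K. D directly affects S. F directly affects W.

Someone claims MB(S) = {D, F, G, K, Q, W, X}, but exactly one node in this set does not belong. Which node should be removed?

K

Pa(S) = {D, G, Q}.
Ch(S) = {W, X}.
Co-parents of S (other parents of its children):
  W: D, F
  X: F, G, Q
MB(S) = {D, F, G, Q, W, X}.
K is neither a parent, child, nor co-parent of S, so it does not belong.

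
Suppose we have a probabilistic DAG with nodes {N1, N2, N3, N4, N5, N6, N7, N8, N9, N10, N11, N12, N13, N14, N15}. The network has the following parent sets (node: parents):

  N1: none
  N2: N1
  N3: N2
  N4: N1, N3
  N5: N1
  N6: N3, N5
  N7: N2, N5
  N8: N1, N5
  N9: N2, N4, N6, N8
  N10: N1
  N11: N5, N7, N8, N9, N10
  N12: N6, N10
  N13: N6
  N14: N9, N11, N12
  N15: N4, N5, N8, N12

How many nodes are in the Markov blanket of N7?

Recall MB(v) = parents ∪ children ∪ spouses, where spouses are the other parents of v's children.
N7 has child N11.
Parents of N7: N2, N5.
Other parents of N7's children:
  N11: N5, N8, N9, N10
MB(N7) = {N2, N5, N8, N9, N10, N11}, which has 6 nodes.

6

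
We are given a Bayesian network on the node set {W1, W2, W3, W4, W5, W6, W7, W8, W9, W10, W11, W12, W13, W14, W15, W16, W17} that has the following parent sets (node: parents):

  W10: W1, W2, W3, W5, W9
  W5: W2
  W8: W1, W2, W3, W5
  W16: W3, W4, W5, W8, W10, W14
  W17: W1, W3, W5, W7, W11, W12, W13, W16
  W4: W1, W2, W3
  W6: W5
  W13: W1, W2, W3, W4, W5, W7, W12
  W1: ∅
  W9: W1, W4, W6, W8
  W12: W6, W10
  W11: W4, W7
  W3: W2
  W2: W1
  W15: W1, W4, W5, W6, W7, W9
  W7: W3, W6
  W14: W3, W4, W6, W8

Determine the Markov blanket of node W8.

Recall MB(v) = parents ∪ children ∪ spouses, where spouses are the other parents of v's children.
Pa(W8) = {W1, W2, W3, W5}.
W8's children: W9, W14, W16.
Other parents of W8's children:
  W9 also has parents W1, W4, W6.
  W14's other parents are W3, W4, W6.
  W16's other parents are W3, W4, W5, W10, W14.
MB(W8) = {W1, W2, W3, W4, W5, W6, W9, W10, W14, W16}.

{W1, W2, W3, W4, W5, W6, W9, W10, W14, W16}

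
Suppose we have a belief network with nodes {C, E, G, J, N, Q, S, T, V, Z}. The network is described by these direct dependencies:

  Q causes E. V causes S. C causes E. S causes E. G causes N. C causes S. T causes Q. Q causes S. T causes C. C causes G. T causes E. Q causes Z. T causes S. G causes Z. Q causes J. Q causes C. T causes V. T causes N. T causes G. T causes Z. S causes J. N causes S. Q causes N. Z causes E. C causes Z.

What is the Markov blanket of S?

{C, E, J, N, Q, T, V, Z}

The Markov blanket of a node is its parents, its children, and the other parents of its children.
Ch(S) = {E, J}.
S's parents: C, N, Q, T, V.
Other parents of S's children:
  J also has parent Q.
  E's other parents are C, Q, T, Z.
MB(S) = {C, E, J, N, Q, T, V, Z}.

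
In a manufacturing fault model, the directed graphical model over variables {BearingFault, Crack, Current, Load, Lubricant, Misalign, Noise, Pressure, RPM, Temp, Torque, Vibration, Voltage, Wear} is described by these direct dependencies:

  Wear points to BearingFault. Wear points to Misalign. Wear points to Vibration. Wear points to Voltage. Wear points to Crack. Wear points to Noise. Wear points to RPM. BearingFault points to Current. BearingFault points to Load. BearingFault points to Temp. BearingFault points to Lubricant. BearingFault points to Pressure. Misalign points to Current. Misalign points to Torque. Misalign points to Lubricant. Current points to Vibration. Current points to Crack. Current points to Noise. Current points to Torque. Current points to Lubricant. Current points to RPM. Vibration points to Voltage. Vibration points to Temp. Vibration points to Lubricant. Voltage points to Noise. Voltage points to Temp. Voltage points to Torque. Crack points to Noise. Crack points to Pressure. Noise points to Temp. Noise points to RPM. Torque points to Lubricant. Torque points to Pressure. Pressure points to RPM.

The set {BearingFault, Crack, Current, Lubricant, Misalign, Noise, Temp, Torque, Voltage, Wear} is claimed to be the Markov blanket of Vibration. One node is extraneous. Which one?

A node's Markov blanket = Pa ∪ Ch ∪ (parents of Ch other than the node itself).
Parents of Vibration: Current, Wear.
Ch(Vibration) = {Lubricant, Temp, Voltage}.
For each child, the remaining parents (spouses of Vibration):
  Voltage: Wear
  Temp: BearingFault, Noise, Voltage
  Lubricant: BearingFault, Current, Misalign, Torque
MB(Vibration) = {BearingFault, Current, Lubricant, Misalign, Noise, Temp, Torque, Voltage, Wear}.
Crack is neither a parent, child, nor co-parent of Vibration, so it does not belong.

Crack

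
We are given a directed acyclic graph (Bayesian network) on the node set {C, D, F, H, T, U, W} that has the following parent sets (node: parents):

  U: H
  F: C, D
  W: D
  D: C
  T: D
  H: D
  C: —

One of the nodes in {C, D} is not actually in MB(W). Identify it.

C

W's parents: D.
Children of W: none.
W has no children, so there are no co-parents.
MB(W) = {D}.
C is neither a parent, child, nor co-parent of W, so it does not belong.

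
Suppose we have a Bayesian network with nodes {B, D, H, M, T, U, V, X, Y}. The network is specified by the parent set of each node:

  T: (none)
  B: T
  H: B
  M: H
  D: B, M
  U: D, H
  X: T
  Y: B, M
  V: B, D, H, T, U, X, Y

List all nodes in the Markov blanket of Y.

The Markov blanket of a node is its parents, its children, and the other parents of its children.
Y's children: V.
Y's parents: B, M.
Parents of each child, excluding Y:
  V: B, D, H, T, U, X
MB(Y) = {B, D, H, M, T, U, V, X}.

{B, D, H, M, T, U, V, X}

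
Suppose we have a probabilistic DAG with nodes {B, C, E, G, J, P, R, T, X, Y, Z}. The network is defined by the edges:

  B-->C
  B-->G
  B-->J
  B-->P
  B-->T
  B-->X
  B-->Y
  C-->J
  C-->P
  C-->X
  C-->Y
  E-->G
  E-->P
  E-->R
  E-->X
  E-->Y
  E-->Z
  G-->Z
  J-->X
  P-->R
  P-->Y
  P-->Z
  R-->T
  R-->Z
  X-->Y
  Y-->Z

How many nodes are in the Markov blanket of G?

6

G has parents B, E.
G's children: Z.
Parents of each child, excluding G:
  parents(Z) \ {G} = {E, P, R, Y}.
MB(G) = {B, E, P, R, Y, Z}, which has 6 nodes.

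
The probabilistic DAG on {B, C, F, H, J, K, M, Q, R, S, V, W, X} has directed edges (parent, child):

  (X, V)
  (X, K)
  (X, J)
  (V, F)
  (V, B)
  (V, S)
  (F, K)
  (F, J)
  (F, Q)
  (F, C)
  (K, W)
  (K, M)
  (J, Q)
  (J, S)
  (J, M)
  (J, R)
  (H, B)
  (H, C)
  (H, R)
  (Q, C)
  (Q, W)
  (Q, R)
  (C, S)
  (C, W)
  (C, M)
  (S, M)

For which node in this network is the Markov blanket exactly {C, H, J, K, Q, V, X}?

The target node must have every member of {C, H, J, K, Q, V, X} as a parent, child, or co-parent, and no others.
Parents of F: V; children: C, J, K, Q; co-parents: H, J, Q, X.
These exactly cover the given set, so the node is F.

F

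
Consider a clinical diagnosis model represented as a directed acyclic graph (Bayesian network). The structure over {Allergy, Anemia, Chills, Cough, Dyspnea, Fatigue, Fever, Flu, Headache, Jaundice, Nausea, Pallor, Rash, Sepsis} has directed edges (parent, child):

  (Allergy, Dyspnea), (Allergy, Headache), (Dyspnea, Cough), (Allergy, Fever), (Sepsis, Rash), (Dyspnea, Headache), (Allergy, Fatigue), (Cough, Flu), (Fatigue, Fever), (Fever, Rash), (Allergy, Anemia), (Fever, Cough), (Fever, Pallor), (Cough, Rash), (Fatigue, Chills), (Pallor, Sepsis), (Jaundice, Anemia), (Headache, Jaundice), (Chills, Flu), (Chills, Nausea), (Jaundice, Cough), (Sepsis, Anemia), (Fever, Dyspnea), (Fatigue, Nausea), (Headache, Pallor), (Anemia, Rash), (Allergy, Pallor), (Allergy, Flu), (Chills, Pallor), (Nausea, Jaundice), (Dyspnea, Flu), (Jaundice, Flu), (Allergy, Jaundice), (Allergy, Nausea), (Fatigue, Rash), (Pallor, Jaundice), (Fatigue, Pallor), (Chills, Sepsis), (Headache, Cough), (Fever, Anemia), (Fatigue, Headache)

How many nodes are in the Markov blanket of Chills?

11

The Markov blanket of a node is its parents, its children, and the other parents of its children.
Chills's children: Flu, Nausea, Pallor, Sepsis.
Parents of Chills: Fatigue.
Other parents of Chills's children:
  Nausea's other parents are Allergy, Fatigue.
  Pallor also has parents Allergy, Fatigue, Fever, Headache.
  parents(Sepsis) \ {Chills} = {Pallor}.
  Flu's other parents are Allergy, Cough, Dyspnea, Jaundice.
MB(Chills) = {Allergy, Cough, Dyspnea, Fatigue, Fever, Flu, Headache, Jaundice, Nausea, Pallor, Sepsis}, which has 11 nodes.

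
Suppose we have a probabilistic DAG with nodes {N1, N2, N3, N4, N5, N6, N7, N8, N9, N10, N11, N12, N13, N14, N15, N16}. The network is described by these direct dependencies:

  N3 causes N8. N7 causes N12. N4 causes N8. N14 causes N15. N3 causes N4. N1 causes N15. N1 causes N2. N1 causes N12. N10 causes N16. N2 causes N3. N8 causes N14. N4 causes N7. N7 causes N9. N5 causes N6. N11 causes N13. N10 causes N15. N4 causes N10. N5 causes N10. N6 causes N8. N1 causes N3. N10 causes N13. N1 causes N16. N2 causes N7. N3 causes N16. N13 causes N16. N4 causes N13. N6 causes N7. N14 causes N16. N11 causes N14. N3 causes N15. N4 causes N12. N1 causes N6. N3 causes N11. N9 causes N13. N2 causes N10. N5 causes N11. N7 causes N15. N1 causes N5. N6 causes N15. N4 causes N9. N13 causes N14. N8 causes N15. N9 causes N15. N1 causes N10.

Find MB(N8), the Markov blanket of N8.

By definition, MB(N8) is built from N8's parents, N8's children, and the co-parents of N8.
Parents of N8: N3, N4, N6.
N8's children: N14, N15.
Other parents of N8's children:
  N14's other parents are N11, N13.
  N15 also has parents N1, N3, N6, N7, N9, N10, N14.
So the Markov blanket of N8 is {N1, N3, N4, N6, N7, N9, N10, N11, N13, N14, N15}.

{N1, N3, N4, N6, N7, N9, N10, N11, N13, N14, N15}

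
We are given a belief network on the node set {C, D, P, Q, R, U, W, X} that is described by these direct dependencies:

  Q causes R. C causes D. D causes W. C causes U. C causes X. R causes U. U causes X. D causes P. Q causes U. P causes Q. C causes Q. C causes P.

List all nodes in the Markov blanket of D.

{C, P, W}

Pa(D) = {C}.
Ch(D) = {P, W}.
Co-parents of D (other parents of its children):
  P's other parent is C.
  W has no other parent.
Taking the union gives {C, P, W}.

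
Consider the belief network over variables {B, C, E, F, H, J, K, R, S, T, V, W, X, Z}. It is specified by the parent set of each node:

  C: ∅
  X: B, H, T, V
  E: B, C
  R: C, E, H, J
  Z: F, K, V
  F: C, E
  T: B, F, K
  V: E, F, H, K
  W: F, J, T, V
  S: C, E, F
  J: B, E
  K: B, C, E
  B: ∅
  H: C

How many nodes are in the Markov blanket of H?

By definition, MB(H) is built from H's parents, H's children, and the co-parents of H.
Ch(H) = {R, V, X}.
H's parents: C.
For each child, the remaining parents (spouses of H):
  R's other parents are C, E, J.
  V also has parents E, F, K.
  parents(X) \ {H} = {B, T, V}.
MB(H) = {B, C, E, F, J, K, R, T, V, X}, which has 10 nodes.

10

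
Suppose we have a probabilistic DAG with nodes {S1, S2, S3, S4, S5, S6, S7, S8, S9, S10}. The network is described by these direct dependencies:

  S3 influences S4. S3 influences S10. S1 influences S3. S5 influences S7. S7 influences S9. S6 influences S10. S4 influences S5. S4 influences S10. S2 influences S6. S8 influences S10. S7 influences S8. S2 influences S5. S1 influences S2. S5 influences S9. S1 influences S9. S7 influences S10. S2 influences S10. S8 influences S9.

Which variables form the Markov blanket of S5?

{S1, S2, S4, S7, S8, S9}

S5's parents: S2, S4.
Ch(S5) = {S7, S9}.
Co-parents of S5 (other parents of its children):
  S7: no additional parents.
  S9 also has parents S1, S7, S8.
Taking the union gives {S1, S2, S4, S7, S8, S9}.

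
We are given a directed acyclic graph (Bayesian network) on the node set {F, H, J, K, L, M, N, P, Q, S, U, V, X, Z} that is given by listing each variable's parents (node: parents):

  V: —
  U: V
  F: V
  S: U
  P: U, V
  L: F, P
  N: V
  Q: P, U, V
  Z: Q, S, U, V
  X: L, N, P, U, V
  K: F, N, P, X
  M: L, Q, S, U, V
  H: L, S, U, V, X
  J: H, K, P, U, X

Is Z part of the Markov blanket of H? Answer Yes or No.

A node's Markov blanket = Pa ∪ Ch ∪ (parents of Ch other than the node itself).
Pa(H) = {L, S, U, V, X}.
H's children: J.
For each child, the remaining parents (spouses of H):
  J: K, P, U, X
MB(H) = {J, K, L, P, S, U, V, X}; Z is not in this set.

No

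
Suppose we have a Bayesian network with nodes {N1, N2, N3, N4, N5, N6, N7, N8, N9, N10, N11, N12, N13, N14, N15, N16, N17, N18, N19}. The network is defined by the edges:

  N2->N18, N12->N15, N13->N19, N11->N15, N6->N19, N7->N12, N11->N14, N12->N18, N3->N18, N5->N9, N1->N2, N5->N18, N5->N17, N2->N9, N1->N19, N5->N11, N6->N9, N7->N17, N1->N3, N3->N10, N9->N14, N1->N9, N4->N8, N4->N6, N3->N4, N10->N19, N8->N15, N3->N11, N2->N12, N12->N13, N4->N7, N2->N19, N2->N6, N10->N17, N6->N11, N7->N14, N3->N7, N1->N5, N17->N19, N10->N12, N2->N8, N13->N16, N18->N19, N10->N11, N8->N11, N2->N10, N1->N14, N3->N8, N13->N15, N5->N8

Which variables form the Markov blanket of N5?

{N1, N2, N3, N4, N6, N7, N8, N9, N10, N11, N12, N17, N18}

Recall MB(v) = parents ∪ children ∪ spouses, where spouses are the other parents of v's children.
N5's parents: N1.
Ch(N5) = {N8, N9, N11, N17, N18}.
Parents of each child, excluding N5:
  parents(N8) \ {N5} = {N2, N3, N4}.
  N9 also has parents N1, N2, N6.
  parents(N11) \ {N5} = {N3, N6, N8, N10}.
  parents(N17) \ {N5} = {N7, N10}.
  parents(N18) \ {N5} = {N2, N3, N12}.
So the Markov blanket of N5 is {N1, N2, N3, N4, N6, N7, N8, N9, N10, N11, N12, N17, N18}.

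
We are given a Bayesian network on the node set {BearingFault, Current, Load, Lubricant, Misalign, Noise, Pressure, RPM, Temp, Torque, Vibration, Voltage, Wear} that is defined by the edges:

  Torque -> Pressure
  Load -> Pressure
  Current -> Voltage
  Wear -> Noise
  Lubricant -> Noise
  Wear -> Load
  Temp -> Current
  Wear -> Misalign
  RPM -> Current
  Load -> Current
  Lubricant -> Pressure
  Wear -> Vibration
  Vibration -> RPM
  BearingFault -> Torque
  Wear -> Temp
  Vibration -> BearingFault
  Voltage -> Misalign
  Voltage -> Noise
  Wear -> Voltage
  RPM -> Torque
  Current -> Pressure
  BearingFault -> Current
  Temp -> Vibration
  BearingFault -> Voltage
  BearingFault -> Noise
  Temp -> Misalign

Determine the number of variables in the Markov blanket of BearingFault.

10

Children of BearingFault: Current, Noise, Torque, Voltage.
BearingFault's parents: Vibration.
Co-parents of BearingFault (other parents of its children):
  parents(Current) \ {BearingFault} = {Load, RPM, Temp}.
  Voltage's other parents are Current, Wear.
  Torque's other parent is RPM.
  parents(Noise) \ {BearingFault} = {Lubricant, Voltage, Wear}.
MB(BearingFault) = {Current, Load, Lubricant, Noise, RPM, Temp, Torque, Vibration, Voltage, Wear}, which has 10 nodes.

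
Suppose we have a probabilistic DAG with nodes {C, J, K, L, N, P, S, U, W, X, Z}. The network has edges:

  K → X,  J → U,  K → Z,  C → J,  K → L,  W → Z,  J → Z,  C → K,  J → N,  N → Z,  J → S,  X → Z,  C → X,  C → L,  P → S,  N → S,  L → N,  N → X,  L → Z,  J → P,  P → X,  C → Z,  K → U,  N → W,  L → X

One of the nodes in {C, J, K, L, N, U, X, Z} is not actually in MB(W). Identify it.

Pa(W) = {N}.
W has child Z.
Parents of each child, excluding W:
  Z's other parents are C, J, K, L, N, X.
MB(W) = {C, J, K, L, N, X, Z}.
U is neither a parent, child, nor co-parent of W, so it does not belong.

U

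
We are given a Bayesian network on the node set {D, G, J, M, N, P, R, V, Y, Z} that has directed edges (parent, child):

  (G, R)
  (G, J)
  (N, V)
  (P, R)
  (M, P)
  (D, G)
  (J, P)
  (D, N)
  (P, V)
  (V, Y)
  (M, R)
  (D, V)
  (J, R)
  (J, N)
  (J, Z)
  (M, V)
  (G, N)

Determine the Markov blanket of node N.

{D, G, J, M, P, V}

N has parents D, G, J.
N's children: V.
For each child, the remaining parents (spouses of N):
  V also has parents D, M, P.
So the Markov blanket of N is {D, G, J, M, P, V}.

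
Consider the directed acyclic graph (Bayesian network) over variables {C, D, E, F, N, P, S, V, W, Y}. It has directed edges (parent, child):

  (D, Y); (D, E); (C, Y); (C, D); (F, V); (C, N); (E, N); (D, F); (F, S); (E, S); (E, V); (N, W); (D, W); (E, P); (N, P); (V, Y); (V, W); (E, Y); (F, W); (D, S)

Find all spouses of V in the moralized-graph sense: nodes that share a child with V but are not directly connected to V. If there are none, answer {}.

{C, D, N}

Children of V: W, Y.
  W: D, F, N
  Y: C, D, E
Excluding nodes already adjacent to V (E, F, W, Y), the co-parent-only contribution is {C, D, N}.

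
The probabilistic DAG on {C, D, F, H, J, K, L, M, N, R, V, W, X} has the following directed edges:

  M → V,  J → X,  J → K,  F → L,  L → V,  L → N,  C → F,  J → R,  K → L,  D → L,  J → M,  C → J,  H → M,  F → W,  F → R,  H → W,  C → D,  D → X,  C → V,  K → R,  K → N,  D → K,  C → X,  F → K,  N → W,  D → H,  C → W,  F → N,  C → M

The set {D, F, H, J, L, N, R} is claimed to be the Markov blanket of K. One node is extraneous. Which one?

Recall MB(v) = parents ∪ children ∪ spouses, where spouses are the other parents of v's children.
K's parents: D, F, J.
K has children L, N, R.
Co-parents of K (other parents of its children):
  L: D, F
  N: F, L
  R: F, J
MB(K) = {D, F, J, L, N, R}.
H is neither a parent, child, nor co-parent of K, so it does not belong.

H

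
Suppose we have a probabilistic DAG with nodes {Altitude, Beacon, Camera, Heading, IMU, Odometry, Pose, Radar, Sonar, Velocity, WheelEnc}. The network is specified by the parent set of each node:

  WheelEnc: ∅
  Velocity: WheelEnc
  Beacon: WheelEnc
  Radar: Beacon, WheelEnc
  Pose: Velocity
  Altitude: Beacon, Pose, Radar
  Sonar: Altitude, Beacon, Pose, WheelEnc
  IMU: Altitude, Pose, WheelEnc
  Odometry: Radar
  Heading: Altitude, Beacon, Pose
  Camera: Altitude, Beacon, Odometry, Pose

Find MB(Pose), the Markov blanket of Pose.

{Altitude, Beacon, Camera, Heading, IMU, Odometry, Radar, Sonar, Velocity, WheelEnc}

A node's Markov blanket = Pa ∪ Ch ∪ (parents of Ch other than the node itself).
Pa(Pose) = {Velocity}.
Ch(Pose) = {Altitude, Camera, Heading, IMU, Sonar}.
Parents of each child, excluding Pose:
  Altitude: Beacon, Radar
  Sonar: Altitude, Beacon, WheelEnc
  IMU: Altitude, WheelEnc
  Heading: Altitude, Beacon
  Camera: Altitude, Beacon, Odometry
Taking the union gives {Altitude, Beacon, Camera, Heading, IMU, Odometry, Radar, Sonar, Velocity, WheelEnc}.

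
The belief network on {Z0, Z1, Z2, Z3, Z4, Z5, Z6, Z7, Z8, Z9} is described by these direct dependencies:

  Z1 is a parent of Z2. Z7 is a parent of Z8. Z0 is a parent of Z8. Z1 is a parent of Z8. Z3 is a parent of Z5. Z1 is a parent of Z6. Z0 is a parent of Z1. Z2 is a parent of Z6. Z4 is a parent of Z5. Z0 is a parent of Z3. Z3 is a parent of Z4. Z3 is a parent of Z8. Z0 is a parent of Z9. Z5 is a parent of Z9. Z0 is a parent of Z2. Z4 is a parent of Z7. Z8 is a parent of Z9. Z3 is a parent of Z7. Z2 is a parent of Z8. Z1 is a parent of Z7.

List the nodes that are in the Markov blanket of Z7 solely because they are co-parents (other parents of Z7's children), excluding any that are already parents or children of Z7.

{Z0, Z2}

Children of Z7: Z8.
  Z8 also has parents Z0, Z1, Z2, Z3.
Excluding nodes already adjacent to Z7 (Z1, Z3, Z4, Z8), the co-parent-only contribution is {Z0, Z2}.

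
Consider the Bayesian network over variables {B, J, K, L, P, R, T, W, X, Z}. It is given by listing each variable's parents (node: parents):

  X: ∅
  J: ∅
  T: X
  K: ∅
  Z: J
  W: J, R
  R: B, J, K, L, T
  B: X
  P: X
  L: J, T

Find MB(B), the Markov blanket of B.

B has child R.
B has parent X.
Parents of each child, excluding B:
  R's other parents are J, K, L, T.
Taking the union gives {J, K, L, R, T, X}.

{J, K, L, R, T, X}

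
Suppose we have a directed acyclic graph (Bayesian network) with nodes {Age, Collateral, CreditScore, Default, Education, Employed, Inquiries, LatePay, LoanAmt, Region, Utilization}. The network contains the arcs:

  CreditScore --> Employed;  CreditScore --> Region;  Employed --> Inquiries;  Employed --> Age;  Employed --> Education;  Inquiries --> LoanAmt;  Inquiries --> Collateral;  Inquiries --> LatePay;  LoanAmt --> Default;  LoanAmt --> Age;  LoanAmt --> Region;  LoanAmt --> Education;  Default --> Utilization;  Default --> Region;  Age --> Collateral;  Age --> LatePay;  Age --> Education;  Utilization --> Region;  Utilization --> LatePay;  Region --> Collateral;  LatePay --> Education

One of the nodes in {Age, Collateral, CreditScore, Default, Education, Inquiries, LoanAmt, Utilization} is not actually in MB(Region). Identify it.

A node's Markov blanket = Pa ∪ Ch ∪ (parents of Ch other than the node itself).
Region's parents: CreditScore, Default, LoanAmt, Utilization.
Ch(Region) = {Collateral}.
Parents of each child, excluding Region:
  parents(Collateral) \ {Region} = {Age, Inquiries}.
MB(Region) = {Age, Collateral, CreditScore, Default, Inquiries, LoanAmt, Utilization}.
Education is neither a parent, child, nor co-parent of Region, so it does not belong.

Education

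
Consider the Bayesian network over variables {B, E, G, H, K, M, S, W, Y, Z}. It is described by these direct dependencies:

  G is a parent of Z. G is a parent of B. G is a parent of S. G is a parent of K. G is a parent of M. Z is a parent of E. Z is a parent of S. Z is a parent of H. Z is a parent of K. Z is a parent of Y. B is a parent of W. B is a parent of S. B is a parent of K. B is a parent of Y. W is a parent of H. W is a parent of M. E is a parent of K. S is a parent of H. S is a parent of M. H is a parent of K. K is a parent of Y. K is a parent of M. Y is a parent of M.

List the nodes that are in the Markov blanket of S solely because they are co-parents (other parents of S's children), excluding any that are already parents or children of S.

{K, W, Y}

Children of S: H, M.
  H: W, Z
  M: G, K, W, Y
Excluding nodes already adjacent to S (B, G, H, M, Z), the co-parent-only contribution is {K, W, Y}.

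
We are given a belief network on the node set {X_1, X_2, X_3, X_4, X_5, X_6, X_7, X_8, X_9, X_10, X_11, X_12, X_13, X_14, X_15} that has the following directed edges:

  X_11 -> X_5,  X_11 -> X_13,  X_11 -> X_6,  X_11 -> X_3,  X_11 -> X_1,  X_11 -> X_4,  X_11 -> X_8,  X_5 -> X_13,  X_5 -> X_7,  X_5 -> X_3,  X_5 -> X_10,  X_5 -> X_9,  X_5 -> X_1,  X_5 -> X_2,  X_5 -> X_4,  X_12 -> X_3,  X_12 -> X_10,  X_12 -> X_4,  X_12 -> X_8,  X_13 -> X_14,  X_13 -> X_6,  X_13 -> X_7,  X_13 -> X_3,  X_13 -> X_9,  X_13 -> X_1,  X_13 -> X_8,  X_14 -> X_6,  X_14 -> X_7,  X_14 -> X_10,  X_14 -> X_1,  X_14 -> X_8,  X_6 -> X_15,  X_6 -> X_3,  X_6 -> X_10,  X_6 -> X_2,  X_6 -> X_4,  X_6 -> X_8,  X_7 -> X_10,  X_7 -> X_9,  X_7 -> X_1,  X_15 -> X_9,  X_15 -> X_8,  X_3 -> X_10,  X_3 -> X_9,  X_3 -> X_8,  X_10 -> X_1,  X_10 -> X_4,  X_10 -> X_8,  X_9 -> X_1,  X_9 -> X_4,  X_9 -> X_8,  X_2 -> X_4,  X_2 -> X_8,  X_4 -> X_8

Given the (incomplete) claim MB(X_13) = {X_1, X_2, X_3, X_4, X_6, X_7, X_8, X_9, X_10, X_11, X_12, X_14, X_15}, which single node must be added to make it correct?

By definition, MB(X_13) is built from X_13's parents, X_13's children, and the co-parents of X_13.
X_13's children: X_1, X_3, X_6, X_7, X_8, X_9, X_14.
X_13 has parents X_5, X_11.
Other parents of X_13's children:
  X_14 has no other parent.
  X_6 also has parents X_11, X_14.
  parents(X_7) \ {X_13} = {X_5, X_14}.
  X_3's other parents are X_5, X_6, X_11, X_12.
  X_9's other parents are X_3, X_5, X_7, X_15.
  parents(X_1) \ {X_13} = {X_5, X_7, X_9, X_10, X_11, X_14}.
  parents(X_8) \ {X_13} = {X_2, X_3, X_4, X_6, X_9, X_10, X_11, X_12, X_14, X_15}.
MB(X_13) = {X_1, X_2, X_3, X_4, X_5, X_6, X_7, X_8, X_9, X_10, X_11, X_12, X_14, X_15}.
Comparing with the claimed set, X_5 is missing.

X_5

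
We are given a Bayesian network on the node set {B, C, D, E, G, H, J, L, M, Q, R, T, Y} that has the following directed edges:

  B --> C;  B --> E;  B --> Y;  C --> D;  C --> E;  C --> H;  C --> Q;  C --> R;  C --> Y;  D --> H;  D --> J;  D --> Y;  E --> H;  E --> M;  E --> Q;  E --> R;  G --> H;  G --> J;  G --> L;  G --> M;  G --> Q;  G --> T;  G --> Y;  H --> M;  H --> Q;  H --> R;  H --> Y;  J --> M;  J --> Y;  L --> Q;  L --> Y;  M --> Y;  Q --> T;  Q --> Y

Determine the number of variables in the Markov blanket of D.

Recall MB(v) = parents ∪ children ∪ spouses, where spouses are the other parents of v's children.
D has parent C.
Children of D: H, J, Y.
Other parents of D's children:
  parents(H) \ {D} = {C, E, G}.
  J also has parent G.
  Y also has parents B, C, G, H, J, L, M, Q.
MB(D) = {B, C, E, G, H, J, L, M, Q, Y}, which has 10 nodes.

10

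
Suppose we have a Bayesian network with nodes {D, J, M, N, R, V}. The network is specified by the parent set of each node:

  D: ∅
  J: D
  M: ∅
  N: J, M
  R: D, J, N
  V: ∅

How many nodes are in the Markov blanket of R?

3

Pa(R) = {D, J, N}.
Ch(R) = {}.
R has no children, so there are no co-parents.
MB(R) = {D, J, N}, which has 3 nodes.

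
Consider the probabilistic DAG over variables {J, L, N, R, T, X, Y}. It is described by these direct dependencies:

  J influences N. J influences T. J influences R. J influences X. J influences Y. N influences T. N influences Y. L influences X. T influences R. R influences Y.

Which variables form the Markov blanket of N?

A node's Markov blanket = Pa ∪ Ch ∪ (parents of Ch other than the node itself).
Pa(N) = {J}.
Children of N: T, Y.
Other parents of N's children:
  parents(T) \ {N} = {J}.
  Y also has parents J, R.
Union: {J} ∪ {T, Y} ∪ {J, R} = {J, R, T, Y}.

{J, R, T, Y}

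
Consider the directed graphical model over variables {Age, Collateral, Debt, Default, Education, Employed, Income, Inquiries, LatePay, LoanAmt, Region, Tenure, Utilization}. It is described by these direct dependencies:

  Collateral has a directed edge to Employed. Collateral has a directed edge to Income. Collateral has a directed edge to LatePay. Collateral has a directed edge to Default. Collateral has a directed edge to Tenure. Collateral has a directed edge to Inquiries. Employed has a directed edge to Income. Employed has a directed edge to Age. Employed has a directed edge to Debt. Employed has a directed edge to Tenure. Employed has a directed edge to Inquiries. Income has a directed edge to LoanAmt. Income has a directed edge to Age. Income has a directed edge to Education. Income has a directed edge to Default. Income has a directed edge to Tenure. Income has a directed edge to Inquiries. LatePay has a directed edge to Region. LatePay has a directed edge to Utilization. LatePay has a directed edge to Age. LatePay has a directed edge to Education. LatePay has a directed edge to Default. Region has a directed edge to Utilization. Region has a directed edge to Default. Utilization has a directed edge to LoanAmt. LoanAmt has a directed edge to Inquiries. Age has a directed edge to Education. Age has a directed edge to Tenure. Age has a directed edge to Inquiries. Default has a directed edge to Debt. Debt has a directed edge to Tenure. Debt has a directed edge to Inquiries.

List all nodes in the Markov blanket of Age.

{Collateral, Debt, Education, Employed, Income, Inquiries, LatePay, LoanAmt, Tenure}

Children of Age: Education, Inquiries, Tenure.
Pa(Age) = {Employed, Income, LatePay}.
Parents of each child, excluding Age:
  Education: Income, LatePay
  Tenure: Collateral, Debt, Employed, Income
  Inquiries: Collateral, Debt, Employed, Income, LoanAmt
MB(Age) = {Collateral, Debt, Education, Employed, Income, Inquiries, LatePay, LoanAmt, Tenure}.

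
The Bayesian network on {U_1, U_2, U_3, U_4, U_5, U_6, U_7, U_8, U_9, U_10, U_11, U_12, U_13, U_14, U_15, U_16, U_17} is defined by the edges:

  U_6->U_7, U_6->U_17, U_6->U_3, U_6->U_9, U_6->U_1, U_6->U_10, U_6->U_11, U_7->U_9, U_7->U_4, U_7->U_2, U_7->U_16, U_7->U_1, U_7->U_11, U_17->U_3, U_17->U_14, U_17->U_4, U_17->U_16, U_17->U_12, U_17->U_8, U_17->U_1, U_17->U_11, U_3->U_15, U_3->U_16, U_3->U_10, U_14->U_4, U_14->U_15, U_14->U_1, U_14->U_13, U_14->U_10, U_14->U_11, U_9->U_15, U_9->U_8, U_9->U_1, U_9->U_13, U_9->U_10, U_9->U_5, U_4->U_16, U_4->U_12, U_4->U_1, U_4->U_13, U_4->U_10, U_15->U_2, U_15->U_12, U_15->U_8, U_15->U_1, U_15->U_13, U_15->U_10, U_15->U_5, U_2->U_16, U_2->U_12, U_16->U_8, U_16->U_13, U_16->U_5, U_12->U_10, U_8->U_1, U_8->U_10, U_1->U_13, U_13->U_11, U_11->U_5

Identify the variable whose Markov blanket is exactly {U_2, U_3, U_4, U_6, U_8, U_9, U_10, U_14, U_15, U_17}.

The target node must have every member of {U_2, U_3, U_4, U_6, U_8, U_9, U_10, U_14, U_15, U_17} as a parent, child, or co-parent, and no others.
Parents of U_12: U_2, U_4, U_15, U_17; children: U_10; co-parents: U_3, U_4, U_6, U_8, U_9, U_14, U_15.
These exactly cover the given set, so the node is U_12.

U_12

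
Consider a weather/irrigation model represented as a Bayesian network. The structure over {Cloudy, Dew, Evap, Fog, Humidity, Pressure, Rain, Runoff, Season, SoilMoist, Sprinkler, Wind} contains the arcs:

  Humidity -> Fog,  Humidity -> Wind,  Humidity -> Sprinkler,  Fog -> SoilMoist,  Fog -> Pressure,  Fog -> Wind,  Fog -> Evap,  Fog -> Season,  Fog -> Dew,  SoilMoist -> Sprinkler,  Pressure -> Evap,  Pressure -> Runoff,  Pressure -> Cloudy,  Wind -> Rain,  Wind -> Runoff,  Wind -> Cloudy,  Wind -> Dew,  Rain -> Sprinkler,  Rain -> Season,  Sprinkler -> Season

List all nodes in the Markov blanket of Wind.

Wind has parents Fog, Humidity.
Wind has children Cloudy, Dew, Rain, Runoff.
For each child, the remaining parents (spouses of Wind):
  Rain: —
  Runoff: Pressure
  Cloudy: Pressure
  Dew: Fog
So the Markov blanket of Wind is {Cloudy, Dew, Fog, Humidity, Pressure, Rain, Runoff}.

{Cloudy, Dew, Fog, Humidity, Pressure, Rain, Runoff}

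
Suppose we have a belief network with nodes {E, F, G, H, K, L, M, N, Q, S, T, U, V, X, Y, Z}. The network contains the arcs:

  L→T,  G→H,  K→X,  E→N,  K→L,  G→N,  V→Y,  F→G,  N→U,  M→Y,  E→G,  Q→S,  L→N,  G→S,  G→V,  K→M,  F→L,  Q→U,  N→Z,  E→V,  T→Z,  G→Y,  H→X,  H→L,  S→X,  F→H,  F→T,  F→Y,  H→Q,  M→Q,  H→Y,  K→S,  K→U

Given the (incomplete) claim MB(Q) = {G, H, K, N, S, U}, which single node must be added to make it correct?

M

By definition, MB(Q) is built from Q's parents, Q's children, and the co-parents of Q.
Q's parents: H, M.
Children of Q: S, U.
Co-parents of Q (other parents of its children):
  S: G, K
  U: K, N
MB(Q) = {G, H, K, M, N, S, U}.
Comparing with the claimed set, M is missing.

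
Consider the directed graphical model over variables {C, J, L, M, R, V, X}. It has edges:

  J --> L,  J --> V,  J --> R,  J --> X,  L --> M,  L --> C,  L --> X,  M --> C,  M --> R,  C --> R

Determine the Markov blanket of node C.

{J, L, M, R}

The Markov blanket of a node is its parents, its children, and the other parents of its children.
C has parents L, M.
C has child R.
Other parents of C's children:
  R: J, M
Union: {L, M} ∪ {R} ∪ {J, M} = {J, L, M, R}.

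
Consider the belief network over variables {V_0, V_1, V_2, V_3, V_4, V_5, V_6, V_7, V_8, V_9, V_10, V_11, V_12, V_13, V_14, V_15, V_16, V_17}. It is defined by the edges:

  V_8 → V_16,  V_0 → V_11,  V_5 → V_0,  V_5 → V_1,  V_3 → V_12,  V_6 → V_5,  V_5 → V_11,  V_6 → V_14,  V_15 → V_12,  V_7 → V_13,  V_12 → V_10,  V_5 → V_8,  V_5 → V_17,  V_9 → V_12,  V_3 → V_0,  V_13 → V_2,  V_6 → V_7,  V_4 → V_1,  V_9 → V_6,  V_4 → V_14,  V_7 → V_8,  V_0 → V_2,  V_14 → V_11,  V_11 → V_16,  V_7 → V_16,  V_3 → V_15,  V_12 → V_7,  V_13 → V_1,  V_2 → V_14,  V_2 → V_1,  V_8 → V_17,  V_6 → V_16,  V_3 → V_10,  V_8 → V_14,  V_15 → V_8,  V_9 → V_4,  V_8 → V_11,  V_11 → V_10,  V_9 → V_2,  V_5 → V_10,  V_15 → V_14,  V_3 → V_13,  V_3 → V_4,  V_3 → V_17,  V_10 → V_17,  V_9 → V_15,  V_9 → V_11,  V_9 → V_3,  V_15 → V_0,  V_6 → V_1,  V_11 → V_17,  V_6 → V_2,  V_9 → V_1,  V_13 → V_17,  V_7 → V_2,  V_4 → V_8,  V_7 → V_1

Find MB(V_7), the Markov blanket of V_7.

{V_0, V_1, V_2, V_3, V_4, V_5, V_6, V_8, V_9, V_11, V_12, V_13, V_15, V_16}

Pa(V_7) = {V_6, V_12}.
Children of V_7: V_1, V_2, V_8, V_13, V_16.
Co-parents of V_7 (other parents of its children):
  V_13 also has parent V_3.
  parents(V_2) \ {V_7} = {V_0, V_6, V_9, V_13}.
  parents(V_8) \ {V_7} = {V_4, V_5, V_15}.
  V_1's other parents are V_2, V_4, V_5, V_6, V_9, V_13.
  V_16 also has parents V_6, V_8, V_11.
MB(V_7) = {V_0, V_1, V_2, V_3, V_4, V_5, V_6, V_8, V_9, V_11, V_12, V_13, V_15, V_16}.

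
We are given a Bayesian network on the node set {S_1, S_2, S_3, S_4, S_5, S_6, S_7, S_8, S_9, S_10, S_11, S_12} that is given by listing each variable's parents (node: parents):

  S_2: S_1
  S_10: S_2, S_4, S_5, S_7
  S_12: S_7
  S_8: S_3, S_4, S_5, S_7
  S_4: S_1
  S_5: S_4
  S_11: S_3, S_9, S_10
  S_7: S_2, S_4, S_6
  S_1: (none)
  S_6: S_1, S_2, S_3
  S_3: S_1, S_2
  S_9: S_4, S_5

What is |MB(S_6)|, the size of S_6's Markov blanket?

5

S_6 has child S_7.
Parents of S_6: S_1, S_2, S_3.
Co-parents of S_6 (other parents of its children):
  S_7: S_2, S_4
MB(S_6) = {S_1, S_2, S_3, S_4, S_7}, which has 5 nodes.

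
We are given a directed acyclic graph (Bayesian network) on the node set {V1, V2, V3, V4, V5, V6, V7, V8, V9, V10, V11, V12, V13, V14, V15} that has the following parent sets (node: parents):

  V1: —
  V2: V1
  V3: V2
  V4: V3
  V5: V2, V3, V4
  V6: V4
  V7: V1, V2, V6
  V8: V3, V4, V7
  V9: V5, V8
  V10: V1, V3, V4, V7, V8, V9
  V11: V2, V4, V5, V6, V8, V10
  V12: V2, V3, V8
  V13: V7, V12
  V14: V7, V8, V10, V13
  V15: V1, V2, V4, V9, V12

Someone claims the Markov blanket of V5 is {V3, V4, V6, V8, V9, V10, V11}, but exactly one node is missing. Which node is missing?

V5 has parents V2, V3, V4.
V5 has children V9, V11.
For each child, the remaining parents (spouses of V5):
  parents(V9) \ {V5} = {V8}.
  V11 also has parents V2, V4, V6, V8, V10.
MB(V5) = {V2, V3, V4, V6, V8, V9, V10, V11}.
Comparing with the claimed set, V2 is missing.

V2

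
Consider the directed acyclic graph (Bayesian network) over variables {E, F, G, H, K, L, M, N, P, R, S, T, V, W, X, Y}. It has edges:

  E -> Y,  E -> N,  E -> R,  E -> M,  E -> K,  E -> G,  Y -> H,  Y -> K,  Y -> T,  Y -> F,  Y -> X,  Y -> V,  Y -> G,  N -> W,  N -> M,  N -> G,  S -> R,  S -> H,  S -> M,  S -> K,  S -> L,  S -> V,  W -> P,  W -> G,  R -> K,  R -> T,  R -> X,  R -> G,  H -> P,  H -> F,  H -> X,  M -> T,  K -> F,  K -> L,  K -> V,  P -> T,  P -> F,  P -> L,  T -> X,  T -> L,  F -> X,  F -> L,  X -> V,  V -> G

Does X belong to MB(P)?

Ch(P) = {F, L, T}.
P has parents H, W.
Co-parents of P (other parents of its children):
  parents(T) \ {P} = {M, R, Y}.
  F's other parents are H, K, Y.
  parents(L) \ {P} = {F, K, S, T}.
MB(P) = {F, H, K, L, M, R, S, T, W, Y}; X is not in this set.

No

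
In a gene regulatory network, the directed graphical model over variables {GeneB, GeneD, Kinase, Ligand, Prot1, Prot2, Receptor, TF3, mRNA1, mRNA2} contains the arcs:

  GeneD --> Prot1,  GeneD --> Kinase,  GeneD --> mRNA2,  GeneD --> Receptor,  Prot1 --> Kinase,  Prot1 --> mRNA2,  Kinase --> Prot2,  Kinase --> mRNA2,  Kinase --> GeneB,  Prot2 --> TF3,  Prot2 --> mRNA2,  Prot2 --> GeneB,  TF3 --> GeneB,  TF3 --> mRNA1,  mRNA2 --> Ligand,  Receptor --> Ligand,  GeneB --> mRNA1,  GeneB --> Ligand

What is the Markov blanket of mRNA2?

The Markov blanket of a node is its parents, its children, and the other parents of its children.
mRNA2 has child Ligand.
Parents of mRNA2: GeneD, Kinase, Prot1, Prot2.
For each child, the remaining parents (spouses of mRNA2):
  Ligand also has parents GeneB, Receptor.
Union: {GeneD, Kinase, Prot1, Prot2} ∪ {Ligand} ∪ {GeneB, Receptor} = {GeneB, GeneD, Kinase, Ligand, Prot1, Prot2, Receptor}.

{GeneB, GeneD, Kinase, Ligand, Prot1, Prot2, Receptor}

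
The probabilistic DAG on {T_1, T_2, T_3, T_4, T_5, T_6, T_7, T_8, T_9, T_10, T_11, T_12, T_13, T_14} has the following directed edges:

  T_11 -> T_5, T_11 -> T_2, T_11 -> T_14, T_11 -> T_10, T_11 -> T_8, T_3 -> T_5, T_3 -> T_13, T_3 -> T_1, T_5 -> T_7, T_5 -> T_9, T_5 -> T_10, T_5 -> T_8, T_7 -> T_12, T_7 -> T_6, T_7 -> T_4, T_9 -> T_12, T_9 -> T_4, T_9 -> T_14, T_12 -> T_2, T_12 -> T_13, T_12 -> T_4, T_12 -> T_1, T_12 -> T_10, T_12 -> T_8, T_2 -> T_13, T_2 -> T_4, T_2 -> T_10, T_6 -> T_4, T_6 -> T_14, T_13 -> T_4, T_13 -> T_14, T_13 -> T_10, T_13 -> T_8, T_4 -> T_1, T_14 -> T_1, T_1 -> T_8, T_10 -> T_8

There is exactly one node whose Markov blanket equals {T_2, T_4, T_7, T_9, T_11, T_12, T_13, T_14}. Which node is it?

The target node must have every member of {T_2, T_4, T_7, T_9, T_11, T_12, T_13, T_14} as a parent, child, or co-parent, and no others.
Parents of T_6: T_7; children: T_4, T_14; co-parents: T_2, T_7, T_9, T_11, T_12, T_13.
These exactly cover the given set, so the node is T_6.

T_6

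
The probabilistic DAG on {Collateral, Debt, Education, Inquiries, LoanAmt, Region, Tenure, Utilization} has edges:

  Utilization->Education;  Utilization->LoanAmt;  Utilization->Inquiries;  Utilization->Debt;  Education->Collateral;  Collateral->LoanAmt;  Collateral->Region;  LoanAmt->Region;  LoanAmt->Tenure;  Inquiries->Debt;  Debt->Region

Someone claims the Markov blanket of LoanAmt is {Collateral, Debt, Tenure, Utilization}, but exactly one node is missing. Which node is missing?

By definition, MB(LoanAmt) is built from LoanAmt's parents, LoanAmt's children, and the co-parents of LoanAmt.
Parents of LoanAmt: Collateral, Utilization.
LoanAmt's children: Region, Tenure.
Parents of each child, excluding LoanAmt:
  Region also has parents Collateral, Debt.
  Tenure has no other parent.
MB(LoanAmt) = {Collateral, Debt, Region, Tenure, Utilization}.
Comparing with the claimed set, Region is missing.

Region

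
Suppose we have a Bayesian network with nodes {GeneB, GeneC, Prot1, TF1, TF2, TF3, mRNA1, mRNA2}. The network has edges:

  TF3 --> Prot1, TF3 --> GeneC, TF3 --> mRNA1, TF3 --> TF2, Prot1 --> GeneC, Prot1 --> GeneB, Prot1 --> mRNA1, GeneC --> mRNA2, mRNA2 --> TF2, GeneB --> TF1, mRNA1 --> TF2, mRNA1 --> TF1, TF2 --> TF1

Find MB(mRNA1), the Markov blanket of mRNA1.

{GeneB, Prot1, TF1, TF2, TF3, mRNA2}

mRNA1 has parents Prot1, TF3.
mRNA1 has children TF1, TF2.
Other parents of mRNA1's children:
  parents(TF2) \ {mRNA1} = {TF3, mRNA2}.
  TF1 also has parents GeneB, TF2.
Taking the union gives {GeneB, Prot1, TF1, TF2, TF3, mRNA2}.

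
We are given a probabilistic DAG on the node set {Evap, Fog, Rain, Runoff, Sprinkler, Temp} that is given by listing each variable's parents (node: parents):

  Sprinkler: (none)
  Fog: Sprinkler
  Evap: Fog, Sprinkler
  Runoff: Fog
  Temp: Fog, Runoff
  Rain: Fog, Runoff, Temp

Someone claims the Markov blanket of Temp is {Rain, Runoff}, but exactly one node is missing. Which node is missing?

Fog

The Markov blanket of a node is its parents, its children, and the other parents of its children.
Pa(Temp) = {Fog, Runoff}.
Temp has child Rain.
Parents of each child, excluding Temp:
  Rain also has parents Fog, Runoff.
MB(Temp) = {Fog, Rain, Runoff}.
Comparing with the claimed set, Fog is missing.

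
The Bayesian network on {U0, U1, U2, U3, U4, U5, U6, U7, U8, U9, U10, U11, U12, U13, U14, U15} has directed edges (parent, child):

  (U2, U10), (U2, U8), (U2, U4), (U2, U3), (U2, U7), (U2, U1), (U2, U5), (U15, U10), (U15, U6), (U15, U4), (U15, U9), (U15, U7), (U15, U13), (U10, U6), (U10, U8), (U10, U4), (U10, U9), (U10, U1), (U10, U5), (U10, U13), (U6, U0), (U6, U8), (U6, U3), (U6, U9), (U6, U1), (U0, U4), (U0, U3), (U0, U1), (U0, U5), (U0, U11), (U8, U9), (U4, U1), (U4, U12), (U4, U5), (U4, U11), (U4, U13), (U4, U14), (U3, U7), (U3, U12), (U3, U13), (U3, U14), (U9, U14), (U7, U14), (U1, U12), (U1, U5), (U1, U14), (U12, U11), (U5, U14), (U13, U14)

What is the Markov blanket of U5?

{U0, U1, U2, U3, U4, U7, U9, U10, U13, U14}

U5's children: U14.
Parents of U5: U0, U1, U2, U4, U10.
Co-parents of U5 (other parents of its children):
  U14: U1, U3, U4, U7, U9, U13
Union: {U0, U1, U2, U4, U10} ∪ {U14} ∪ {U1, U3, U4, U7, U9, U13} = {U0, U1, U2, U3, U4, U7, U9, U10, U13, U14}.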